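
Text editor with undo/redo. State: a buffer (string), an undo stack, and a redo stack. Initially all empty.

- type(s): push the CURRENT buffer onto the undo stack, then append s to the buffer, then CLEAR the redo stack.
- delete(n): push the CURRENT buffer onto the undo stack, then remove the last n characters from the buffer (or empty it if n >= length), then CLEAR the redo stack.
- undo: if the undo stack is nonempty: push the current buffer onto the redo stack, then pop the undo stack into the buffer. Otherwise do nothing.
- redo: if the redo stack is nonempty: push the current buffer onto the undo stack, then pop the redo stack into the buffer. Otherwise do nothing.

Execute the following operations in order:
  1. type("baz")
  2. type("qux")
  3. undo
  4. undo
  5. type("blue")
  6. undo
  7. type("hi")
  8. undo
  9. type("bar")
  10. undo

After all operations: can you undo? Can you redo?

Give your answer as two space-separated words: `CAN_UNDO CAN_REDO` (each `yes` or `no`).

Answer: no yes

Derivation:
After op 1 (type): buf='baz' undo_depth=1 redo_depth=0
After op 2 (type): buf='bazqux' undo_depth=2 redo_depth=0
After op 3 (undo): buf='baz' undo_depth=1 redo_depth=1
After op 4 (undo): buf='(empty)' undo_depth=0 redo_depth=2
After op 5 (type): buf='blue' undo_depth=1 redo_depth=0
After op 6 (undo): buf='(empty)' undo_depth=0 redo_depth=1
After op 7 (type): buf='hi' undo_depth=1 redo_depth=0
After op 8 (undo): buf='(empty)' undo_depth=0 redo_depth=1
After op 9 (type): buf='bar' undo_depth=1 redo_depth=0
After op 10 (undo): buf='(empty)' undo_depth=0 redo_depth=1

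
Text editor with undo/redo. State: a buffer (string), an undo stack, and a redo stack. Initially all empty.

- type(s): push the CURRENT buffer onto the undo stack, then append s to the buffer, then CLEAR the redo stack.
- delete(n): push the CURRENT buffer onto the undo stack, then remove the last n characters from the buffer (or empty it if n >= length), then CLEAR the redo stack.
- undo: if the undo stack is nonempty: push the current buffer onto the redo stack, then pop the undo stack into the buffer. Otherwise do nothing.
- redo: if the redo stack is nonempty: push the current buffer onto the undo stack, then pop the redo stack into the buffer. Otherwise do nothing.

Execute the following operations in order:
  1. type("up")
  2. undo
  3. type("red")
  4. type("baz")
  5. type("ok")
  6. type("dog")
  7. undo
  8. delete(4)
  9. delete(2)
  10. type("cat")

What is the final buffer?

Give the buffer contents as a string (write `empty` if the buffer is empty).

Answer: recat

Derivation:
After op 1 (type): buf='up' undo_depth=1 redo_depth=0
After op 2 (undo): buf='(empty)' undo_depth=0 redo_depth=1
After op 3 (type): buf='red' undo_depth=1 redo_depth=0
After op 4 (type): buf='redbaz' undo_depth=2 redo_depth=0
After op 5 (type): buf='redbazok' undo_depth=3 redo_depth=0
After op 6 (type): buf='redbazokdog' undo_depth=4 redo_depth=0
After op 7 (undo): buf='redbazok' undo_depth=3 redo_depth=1
After op 8 (delete): buf='redb' undo_depth=4 redo_depth=0
After op 9 (delete): buf='re' undo_depth=5 redo_depth=0
After op 10 (type): buf='recat' undo_depth=6 redo_depth=0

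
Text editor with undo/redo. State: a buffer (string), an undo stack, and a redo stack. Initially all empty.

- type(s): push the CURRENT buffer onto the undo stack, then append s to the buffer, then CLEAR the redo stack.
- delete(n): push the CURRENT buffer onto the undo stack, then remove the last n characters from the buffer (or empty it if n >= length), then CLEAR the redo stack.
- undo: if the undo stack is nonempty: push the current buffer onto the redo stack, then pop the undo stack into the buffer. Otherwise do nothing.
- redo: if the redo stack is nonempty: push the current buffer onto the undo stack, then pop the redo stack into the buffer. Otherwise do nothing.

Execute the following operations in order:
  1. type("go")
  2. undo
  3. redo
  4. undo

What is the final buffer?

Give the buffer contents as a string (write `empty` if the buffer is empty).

Answer: empty

Derivation:
After op 1 (type): buf='go' undo_depth=1 redo_depth=0
After op 2 (undo): buf='(empty)' undo_depth=0 redo_depth=1
After op 3 (redo): buf='go' undo_depth=1 redo_depth=0
After op 4 (undo): buf='(empty)' undo_depth=0 redo_depth=1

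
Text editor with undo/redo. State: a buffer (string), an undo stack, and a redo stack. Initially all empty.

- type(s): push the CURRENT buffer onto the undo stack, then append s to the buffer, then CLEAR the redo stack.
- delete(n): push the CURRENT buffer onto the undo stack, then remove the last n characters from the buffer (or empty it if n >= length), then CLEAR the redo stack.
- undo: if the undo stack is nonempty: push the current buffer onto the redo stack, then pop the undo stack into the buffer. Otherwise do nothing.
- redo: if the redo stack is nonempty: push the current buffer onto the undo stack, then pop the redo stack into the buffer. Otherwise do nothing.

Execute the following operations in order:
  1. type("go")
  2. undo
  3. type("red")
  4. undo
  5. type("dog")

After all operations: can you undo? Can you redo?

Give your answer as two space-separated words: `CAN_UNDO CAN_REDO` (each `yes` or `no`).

After op 1 (type): buf='go' undo_depth=1 redo_depth=0
After op 2 (undo): buf='(empty)' undo_depth=0 redo_depth=1
After op 3 (type): buf='red' undo_depth=1 redo_depth=0
After op 4 (undo): buf='(empty)' undo_depth=0 redo_depth=1
After op 5 (type): buf='dog' undo_depth=1 redo_depth=0

Answer: yes no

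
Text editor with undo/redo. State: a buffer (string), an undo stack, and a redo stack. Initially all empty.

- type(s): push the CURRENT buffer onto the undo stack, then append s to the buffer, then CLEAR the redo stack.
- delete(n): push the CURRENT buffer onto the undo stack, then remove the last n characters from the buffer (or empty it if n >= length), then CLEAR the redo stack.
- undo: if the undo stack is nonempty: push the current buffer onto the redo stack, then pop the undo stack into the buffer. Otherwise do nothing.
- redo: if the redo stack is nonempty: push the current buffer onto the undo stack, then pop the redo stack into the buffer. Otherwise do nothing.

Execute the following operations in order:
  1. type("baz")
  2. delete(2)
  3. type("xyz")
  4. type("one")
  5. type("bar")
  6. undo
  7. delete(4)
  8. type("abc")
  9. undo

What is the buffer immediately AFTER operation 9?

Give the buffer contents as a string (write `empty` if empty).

After op 1 (type): buf='baz' undo_depth=1 redo_depth=0
After op 2 (delete): buf='b' undo_depth=2 redo_depth=0
After op 3 (type): buf='bxyz' undo_depth=3 redo_depth=0
After op 4 (type): buf='bxyzone' undo_depth=4 redo_depth=0
After op 5 (type): buf='bxyzonebar' undo_depth=5 redo_depth=0
After op 6 (undo): buf='bxyzone' undo_depth=4 redo_depth=1
After op 7 (delete): buf='bxy' undo_depth=5 redo_depth=0
After op 8 (type): buf='bxyabc' undo_depth=6 redo_depth=0
After op 9 (undo): buf='bxy' undo_depth=5 redo_depth=1

Answer: bxy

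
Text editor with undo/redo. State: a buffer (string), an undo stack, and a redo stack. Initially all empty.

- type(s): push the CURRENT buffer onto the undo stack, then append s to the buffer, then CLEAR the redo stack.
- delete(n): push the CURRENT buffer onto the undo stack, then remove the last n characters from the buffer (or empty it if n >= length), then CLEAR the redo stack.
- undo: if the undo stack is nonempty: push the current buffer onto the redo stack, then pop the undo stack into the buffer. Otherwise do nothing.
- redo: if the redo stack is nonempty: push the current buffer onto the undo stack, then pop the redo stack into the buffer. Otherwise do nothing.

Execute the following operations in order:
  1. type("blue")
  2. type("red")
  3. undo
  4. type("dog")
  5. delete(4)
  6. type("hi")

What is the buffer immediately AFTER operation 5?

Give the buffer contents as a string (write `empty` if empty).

After op 1 (type): buf='blue' undo_depth=1 redo_depth=0
After op 2 (type): buf='bluered' undo_depth=2 redo_depth=0
After op 3 (undo): buf='blue' undo_depth=1 redo_depth=1
After op 4 (type): buf='bluedog' undo_depth=2 redo_depth=0
After op 5 (delete): buf='blu' undo_depth=3 redo_depth=0

Answer: blu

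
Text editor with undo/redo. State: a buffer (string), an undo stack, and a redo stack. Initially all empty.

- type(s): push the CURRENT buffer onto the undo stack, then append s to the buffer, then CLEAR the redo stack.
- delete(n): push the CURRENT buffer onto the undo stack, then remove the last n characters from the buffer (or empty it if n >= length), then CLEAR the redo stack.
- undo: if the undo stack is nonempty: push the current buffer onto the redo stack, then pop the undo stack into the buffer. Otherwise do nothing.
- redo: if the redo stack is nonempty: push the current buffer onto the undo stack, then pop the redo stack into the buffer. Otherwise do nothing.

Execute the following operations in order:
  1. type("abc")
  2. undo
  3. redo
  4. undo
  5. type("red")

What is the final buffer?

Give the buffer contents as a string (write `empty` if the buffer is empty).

Answer: red

Derivation:
After op 1 (type): buf='abc' undo_depth=1 redo_depth=0
After op 2 (undo): buf='(empty)' undo_depth=0 redo_depth=1
After op 3 (redo): buf='abc' undo_depth=1 redo_depth=0
After op 4 (undo): buf='(empty)' undo_depth=0 redo_depth=1
After op 5 (type): buf='red' undo_depth=1 redo_depth=0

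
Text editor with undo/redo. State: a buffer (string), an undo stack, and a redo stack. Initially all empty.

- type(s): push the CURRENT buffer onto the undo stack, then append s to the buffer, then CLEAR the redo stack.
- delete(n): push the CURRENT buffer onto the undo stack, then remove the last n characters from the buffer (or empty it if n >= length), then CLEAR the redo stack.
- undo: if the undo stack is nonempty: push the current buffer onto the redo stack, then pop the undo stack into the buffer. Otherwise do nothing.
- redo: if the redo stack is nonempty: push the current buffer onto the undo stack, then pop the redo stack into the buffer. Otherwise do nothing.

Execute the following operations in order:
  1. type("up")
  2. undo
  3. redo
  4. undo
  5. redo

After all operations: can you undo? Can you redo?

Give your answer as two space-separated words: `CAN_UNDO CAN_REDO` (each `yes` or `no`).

After op 1 (type): buf='up' undo_depth=1 redo_depth=0
After op 2 (undo): buf='(empty)' undo_depth=0 redo_depth=1
After op 3 (redo): buf='up' undo_depth=1 redo_depth=0
After op 4 (undo): buf='(empty)' undo_depth=0 redo_depth=1
After op 5 (redo): buf='up' undo_depth=1 redo_depth=0

Answer: yes no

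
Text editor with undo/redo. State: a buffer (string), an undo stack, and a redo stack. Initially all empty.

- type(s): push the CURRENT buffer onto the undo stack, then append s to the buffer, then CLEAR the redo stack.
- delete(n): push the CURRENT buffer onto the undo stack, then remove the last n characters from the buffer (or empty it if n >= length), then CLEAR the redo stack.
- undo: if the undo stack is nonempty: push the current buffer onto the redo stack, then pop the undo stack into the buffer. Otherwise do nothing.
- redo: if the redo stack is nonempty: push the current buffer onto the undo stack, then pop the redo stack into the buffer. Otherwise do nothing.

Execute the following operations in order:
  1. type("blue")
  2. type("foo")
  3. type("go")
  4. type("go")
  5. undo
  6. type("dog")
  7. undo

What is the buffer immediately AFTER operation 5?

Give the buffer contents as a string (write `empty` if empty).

After op 1 (type): buf='blue' undo_depth=1 redo_depth=0
After op 2 (type): buf='bluefoo' undo_depth=2 redo_depth=0
After op 3 (type): buf='bluefoogo' undo_depth=3 redo_depth=0
After op 4 (type): buf='bluefoogogo' undo_depth=4 redo_depth=0
After op 5 (undo): buf='bluefoogo' undo_depth=3 redo_depth=1

Answer: bluefoogo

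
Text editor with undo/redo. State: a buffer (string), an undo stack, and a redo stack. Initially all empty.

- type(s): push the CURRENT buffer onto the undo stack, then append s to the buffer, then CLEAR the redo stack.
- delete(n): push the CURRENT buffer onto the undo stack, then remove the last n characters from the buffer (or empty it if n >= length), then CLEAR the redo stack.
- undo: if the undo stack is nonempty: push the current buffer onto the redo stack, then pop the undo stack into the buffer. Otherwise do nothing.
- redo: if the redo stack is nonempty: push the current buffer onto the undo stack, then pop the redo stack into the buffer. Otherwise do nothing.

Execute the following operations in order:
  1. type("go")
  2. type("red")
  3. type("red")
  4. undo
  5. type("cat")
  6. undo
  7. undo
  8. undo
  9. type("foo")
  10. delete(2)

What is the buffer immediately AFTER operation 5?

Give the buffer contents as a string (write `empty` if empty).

Answer: goredcat

Derivation:
After op 1 (type): buf='go' undo_depth=1 redo_depth=0
After op 2 (type): buf='gored' undo_depth=2 redo_depth=0
After op 3 (type): buf='goredred' undo_depth=3 redo_depth=0
After op 4 (undo): buf='gored' undo_depth=2 redo_depth=1
After op 5 (type): buf='goredcat' undo_depth=3 redo_depth=0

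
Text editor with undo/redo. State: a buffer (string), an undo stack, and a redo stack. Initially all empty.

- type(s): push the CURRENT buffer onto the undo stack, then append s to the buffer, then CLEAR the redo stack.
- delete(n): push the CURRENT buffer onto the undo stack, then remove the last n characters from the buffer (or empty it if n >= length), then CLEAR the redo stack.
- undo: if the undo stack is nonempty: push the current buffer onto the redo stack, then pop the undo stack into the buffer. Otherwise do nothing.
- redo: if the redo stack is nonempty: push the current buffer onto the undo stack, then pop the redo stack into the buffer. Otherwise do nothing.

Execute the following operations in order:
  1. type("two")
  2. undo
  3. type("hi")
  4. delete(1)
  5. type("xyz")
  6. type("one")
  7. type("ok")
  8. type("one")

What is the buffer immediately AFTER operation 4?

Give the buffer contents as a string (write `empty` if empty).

After op 1 (type): buf='two' undo_depth=1 redo_depth=0
After op 2 (undo): buf='(empty)' undo_depth=0 redo_depth=1
After op 3 (type): buf='hi' undo_depth=1 redo_depth=0
After op 4 (delete): buf='h' undo_depth=2 redo_depth=0

Answer: h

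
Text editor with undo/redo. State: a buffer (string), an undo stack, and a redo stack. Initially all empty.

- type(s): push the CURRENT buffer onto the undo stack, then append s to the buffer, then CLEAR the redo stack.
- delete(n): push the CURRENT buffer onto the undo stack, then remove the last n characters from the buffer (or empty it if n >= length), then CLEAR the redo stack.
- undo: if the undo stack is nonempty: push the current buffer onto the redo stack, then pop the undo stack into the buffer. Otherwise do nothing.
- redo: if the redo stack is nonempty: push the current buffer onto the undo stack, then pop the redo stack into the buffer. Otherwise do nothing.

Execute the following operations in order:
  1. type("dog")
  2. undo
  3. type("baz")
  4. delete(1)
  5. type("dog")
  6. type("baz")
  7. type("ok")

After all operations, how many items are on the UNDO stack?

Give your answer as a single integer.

After op 1 (type): buf='dog' undo_depth=1 redo_depth=0
After op 2 (undo): buf='(empty)' undo_depth=0 redo_depth=1
After op 3 (type): buf='baz' undo_depth=1 redo_depth=0
After op 4 (delete): buf='ba' undo_depth=2 redo_depth=0
After op 5 (type): buf='badog' undo_depth=3 redo_depth=0
After op 6 (type): buf='badogbaz' undo_depth=4 redo_depth=0
After op 7 (type): buf='badogbazok' undo_depth=5 redo_depth=0

Answer: 5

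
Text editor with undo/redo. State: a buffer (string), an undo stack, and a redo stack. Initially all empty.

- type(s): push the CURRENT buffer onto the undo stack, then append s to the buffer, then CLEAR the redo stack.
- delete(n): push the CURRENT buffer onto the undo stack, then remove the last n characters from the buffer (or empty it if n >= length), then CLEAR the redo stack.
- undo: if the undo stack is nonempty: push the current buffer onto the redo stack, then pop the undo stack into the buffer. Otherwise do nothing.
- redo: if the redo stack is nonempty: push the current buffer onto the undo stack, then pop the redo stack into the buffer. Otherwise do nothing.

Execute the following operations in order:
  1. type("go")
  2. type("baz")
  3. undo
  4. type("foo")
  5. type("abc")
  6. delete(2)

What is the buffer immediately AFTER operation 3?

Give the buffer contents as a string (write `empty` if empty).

After op 1 (type): buf='go' undo_depth=1 redo_depth=0
After op 2 (type): buf='gobaz' undo_depth=2 redo_depth=0
After op 3 (undo): buf='go' undo_depth=1 redo_depth=1

Answer: go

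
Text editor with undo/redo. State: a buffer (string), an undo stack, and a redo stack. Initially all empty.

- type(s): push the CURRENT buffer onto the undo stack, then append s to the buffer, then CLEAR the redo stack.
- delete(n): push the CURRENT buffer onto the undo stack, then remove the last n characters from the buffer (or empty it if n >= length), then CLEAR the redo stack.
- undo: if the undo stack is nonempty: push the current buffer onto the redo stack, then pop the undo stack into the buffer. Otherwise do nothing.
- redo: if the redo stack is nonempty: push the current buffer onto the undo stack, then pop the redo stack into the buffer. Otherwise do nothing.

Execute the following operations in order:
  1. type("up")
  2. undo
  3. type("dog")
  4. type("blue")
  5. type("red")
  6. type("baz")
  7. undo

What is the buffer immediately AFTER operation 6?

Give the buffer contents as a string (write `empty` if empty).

After op 1 (type): buf='up' undo_depth=1 redo_depth=0
After op 2 (undo): buf='(empty)' undo_depth=0 redo_depth=1
After op 3 (type): buf='dog' undo_depth=1 redo_depth=0
After op 4 (type): buf='dogblue' undo_depth=2 redo_depth=0
After op 5 (type): buf='dogbluered' undo_depth=3 redo_depth=0
After op 6 (type): buf='dogblueredbaz' undo_depth=4 redo_depth=0

Answer: dogblueredbaz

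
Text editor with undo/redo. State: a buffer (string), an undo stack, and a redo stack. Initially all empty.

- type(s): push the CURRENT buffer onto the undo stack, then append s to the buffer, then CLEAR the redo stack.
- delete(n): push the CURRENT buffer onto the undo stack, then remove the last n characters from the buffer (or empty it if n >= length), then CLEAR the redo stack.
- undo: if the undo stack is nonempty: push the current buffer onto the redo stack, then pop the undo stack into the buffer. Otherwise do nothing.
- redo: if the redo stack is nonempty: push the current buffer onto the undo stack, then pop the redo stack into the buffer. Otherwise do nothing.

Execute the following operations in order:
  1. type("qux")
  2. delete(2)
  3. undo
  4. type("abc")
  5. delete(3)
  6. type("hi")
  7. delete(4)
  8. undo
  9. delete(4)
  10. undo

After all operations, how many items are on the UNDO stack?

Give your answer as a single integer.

Answer: 4

Derivation:
After op 1 (type): buf='qux' undo_depth=1 redo_depth=0
After op 2 (delete): buf='q' undo_depth=2 redo_depth=0
After op 3 (undo): buf='qux' undo_depth=1 redo_depth=1
After op 4 (type): buf='quxabc' undo_depth=2 redo_depth=0
After op 5 (delete): buf='qux' undo_depth=3 redo_depth=0
After op 6 (type): buf='quxhi' undo_depth=4 redo_depth=0
After op 7 (delete): buf='q' undo_depth=5 redo_depth=0
After op 8 (undo): buf='quxhi' undo_depth=4 redo_depth=1
After op 9 (delete): buf='q' undo_depth=5 redo_depth=0
After op 10 (undo): buf='quxhi' undo_depth=4 redo_depth=1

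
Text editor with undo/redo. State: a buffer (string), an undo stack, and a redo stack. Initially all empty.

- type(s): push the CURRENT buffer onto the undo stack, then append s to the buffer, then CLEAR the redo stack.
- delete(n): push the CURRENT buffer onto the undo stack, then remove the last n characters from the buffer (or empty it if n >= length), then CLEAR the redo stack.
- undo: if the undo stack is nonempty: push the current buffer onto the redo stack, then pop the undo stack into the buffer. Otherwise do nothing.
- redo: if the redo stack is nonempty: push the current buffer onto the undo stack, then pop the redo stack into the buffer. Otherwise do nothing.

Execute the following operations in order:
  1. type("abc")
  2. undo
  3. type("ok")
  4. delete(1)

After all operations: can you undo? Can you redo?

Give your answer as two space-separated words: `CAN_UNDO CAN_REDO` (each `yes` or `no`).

After op 1 (type): buf='abc' undo_depth=1 redo_depth=0
After op 2 (undo): buf='(empty)' undo_depth=0 redo_depth=1
After op 3 (type): buf='ok' undo_depth=1 redo_depth=0
After op 4 (delete): buf='o' undo_depth=2 redo_depth=0

Answer: yes no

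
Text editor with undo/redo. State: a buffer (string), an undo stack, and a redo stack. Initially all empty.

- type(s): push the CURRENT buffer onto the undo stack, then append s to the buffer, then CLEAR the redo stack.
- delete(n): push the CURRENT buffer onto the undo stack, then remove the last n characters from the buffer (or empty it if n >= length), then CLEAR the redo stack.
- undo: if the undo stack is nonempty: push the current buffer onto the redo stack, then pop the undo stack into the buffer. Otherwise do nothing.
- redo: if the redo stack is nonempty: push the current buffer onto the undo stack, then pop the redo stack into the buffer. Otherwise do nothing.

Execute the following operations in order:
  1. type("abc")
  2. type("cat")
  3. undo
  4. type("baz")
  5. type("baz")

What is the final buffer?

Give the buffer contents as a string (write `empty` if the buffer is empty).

Answer: abcbazbaz

Derivation:
After op 1 (type): buf='abc' undo_depth=1 redo_depth=0
After op 2 (type): buf='abccat' undo_depth=2 redo_depth=0
After op 3 (undo): buf='abc' undo_depth=1 redo_depth=1
After op 4 (type): buf='abcbaz' undo_depth=2 redo_depth=0
After op 5 (type): buf='abcbazbaz' undo_depth=3 redo_depth=0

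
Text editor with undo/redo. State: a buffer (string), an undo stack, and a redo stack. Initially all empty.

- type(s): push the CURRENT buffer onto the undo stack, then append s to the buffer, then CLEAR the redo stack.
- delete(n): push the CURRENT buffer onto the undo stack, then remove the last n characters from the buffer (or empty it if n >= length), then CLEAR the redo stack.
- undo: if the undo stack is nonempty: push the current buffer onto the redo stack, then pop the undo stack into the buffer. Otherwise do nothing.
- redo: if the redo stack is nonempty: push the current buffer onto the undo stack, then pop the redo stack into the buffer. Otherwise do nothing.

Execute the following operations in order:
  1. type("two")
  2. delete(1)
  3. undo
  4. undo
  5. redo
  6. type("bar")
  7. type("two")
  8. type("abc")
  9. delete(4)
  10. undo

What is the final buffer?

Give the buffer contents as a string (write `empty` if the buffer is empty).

Answer: twobartwoabc

Derivation:
After op 1 (type): buf='two' undo_depth=1 redo_depth=0
After op 2 (delete): buf='tw' undo_depth=2 redo_depth=0
After op 3 (undo): buf='two' undo_depth=1 redo_depth=1
After op 4 (undo): buf='(empty)' undo_depth=0 redo_depth=2
After op 5 (redo): buf='two' undo_depth=1 redo_depth=1
After op 6 (type): buf='twobar' undo_depth=2 redo_depth=0
After op 7 (type): buf='twobartwo' undo_depth=3 redo_depth=0
After op 8 (type): buf='twobartwoabc' undo_depth=4 redo_depth=0
After op 9 (delete): buf='twobartw' undo_depth=5 redo_depth=0
After op 10 (undo): buf='twobartwoabc' undo_depth=4 redo_depth=1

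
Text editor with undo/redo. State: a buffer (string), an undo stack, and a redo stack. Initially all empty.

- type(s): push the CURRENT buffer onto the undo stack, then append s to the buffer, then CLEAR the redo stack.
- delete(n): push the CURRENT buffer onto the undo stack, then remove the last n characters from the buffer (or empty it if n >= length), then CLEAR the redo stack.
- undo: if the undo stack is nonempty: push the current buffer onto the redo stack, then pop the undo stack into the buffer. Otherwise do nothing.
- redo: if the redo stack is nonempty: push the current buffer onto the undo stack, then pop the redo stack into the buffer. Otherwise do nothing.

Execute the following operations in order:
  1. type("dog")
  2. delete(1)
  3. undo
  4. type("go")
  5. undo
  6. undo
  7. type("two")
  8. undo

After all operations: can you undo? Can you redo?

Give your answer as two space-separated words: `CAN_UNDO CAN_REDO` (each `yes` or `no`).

After op 1 (type): buf='dog' undo_depth=1 redo_depth=0
After op 2 (delete): buf='do' undo_depth=2 redo_depth=0
After op 3 (undo): buf='dog' undo_depth=1 redo_depth=1
After op 4 (type): buf='doggo' undo_depth=2 redo_depth=0
After op 5 (undo): buf='dog' undo_depth=1 redo_depth=1
After op 6 (undo): buf='(empty)' undo_depth=0 redo_depth=2
After op 7 (type): buf='two' undo_depth=1 redo_depth=0
After op 8 (undo): buf='(empty)' undo_depth=0 redo_depth=1

Answer: no yes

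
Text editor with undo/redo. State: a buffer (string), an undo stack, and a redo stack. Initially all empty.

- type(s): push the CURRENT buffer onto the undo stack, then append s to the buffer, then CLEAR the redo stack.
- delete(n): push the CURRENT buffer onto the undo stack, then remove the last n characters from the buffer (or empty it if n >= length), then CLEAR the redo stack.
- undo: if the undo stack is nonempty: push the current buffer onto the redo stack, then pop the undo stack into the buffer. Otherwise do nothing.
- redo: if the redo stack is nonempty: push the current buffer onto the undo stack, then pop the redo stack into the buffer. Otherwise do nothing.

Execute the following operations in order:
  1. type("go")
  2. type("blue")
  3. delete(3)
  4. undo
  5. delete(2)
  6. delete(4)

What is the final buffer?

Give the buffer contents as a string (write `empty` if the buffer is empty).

After op 1 (type): buf='go' undo_depth=1 redo_depth=0
After op 2 (type): buf='goblue' undo_depth=2 redo_depth=0
After op 3 (delete): buf='gob' undo_depth=3 redo_depth=0
After op 4 (undo): buf='goblue' undo_depth=2 redo_depth=1
After op 5 (delete): buf='gobl' undo_depth=3 redo_depth=0
After op 6 (delete): buf='(empty)' undo_depth=4 redo_depth=0

Answer: empty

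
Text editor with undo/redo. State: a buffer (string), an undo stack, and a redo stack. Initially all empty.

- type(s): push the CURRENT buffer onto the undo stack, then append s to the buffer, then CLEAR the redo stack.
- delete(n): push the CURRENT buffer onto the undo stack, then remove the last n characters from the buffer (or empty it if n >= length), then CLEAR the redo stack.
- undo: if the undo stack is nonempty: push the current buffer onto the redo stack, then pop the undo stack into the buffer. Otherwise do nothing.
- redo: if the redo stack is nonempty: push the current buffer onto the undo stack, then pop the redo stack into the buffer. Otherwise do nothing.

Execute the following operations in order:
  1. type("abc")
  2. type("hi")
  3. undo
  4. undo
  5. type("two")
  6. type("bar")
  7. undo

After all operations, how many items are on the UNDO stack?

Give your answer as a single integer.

Answer: 1

Derivation:
After op 1 (type): buf='abc' undo_depth=1 redo_depth=0
After op 2 (type): buf='abchi' undo_depth=2 redo_depth=0
After op 3 (undo): buf='abc' undo_depth=1 redo_depth=1
After op 4 (undo): buf='(empty)' undo_depth=0 redo_depth=2
After op 5 (type): buf='two' undo_depth=1 redo_depth=0
After op 6 (type): buf='twobar' undo_depth=2 redo_depth=0
After op 7 (undo): buf='two' undo_depth=1 redo_depth=1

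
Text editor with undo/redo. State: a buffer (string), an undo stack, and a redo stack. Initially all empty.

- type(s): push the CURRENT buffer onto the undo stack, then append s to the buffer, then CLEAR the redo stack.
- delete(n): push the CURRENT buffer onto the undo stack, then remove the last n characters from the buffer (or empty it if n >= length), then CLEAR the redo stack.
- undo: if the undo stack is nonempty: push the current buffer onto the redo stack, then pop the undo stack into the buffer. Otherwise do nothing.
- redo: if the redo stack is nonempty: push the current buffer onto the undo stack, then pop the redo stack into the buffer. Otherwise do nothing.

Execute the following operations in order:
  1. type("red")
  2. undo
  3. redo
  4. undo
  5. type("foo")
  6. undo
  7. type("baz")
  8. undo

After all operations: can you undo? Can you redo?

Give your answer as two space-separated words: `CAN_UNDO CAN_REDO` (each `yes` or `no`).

After op 1 (type): buf='red' undo_depth=1 redo_depth=0
After op 2 (undo): buf='(empty)' undo_depth=0 redo_depth=1
After op 3 (redo): buf='red' undo_depth=1 redo_depth=0
After op 4 (undo): buf='(empty)' undo_depth=0 redo_depth=1
After op 5 (type): buf='foo' undo_depth=1 redo_depth=0
After op 6 (undo): buf='(empty)' undo_depth=0 redo_depth=1
After op 7 (type): buf='baz' undo_depth=1 redo_depth=0
After op 8 (undo): buf='(empty)' undo_depth=0 redo_depth=1

Answer: no yes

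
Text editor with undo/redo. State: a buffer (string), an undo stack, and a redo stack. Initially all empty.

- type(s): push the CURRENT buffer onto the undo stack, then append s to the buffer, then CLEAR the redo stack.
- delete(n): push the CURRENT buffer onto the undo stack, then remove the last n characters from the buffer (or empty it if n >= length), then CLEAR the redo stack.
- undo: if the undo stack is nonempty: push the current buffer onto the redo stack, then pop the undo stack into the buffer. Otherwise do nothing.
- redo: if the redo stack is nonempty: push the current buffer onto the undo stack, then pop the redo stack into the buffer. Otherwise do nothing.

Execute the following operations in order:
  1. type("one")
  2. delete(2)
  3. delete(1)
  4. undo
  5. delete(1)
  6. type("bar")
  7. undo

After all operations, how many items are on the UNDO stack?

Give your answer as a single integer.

Answer: 3

Derivation:
After op 1 (type): buf='one' undo_depth=1 redo_depth=0
After op 2 (delete): buf='o' undo_depth=2 redo_depth=0
After op 3 (delete): buf='(empty)' undo_depth=3 redo_depth=0
After op 4 (undo): buf='o' undo_depth=2 redo_depth=1
After op 5 (delete): buf='(empty)' undo_depth=3 redo_depth=0
After op 6 (type): buf='bar' undo_depth=4 redo_depth=0
After op 7 (undo): buf='(empty)' undo_depth=3 redo_depth=1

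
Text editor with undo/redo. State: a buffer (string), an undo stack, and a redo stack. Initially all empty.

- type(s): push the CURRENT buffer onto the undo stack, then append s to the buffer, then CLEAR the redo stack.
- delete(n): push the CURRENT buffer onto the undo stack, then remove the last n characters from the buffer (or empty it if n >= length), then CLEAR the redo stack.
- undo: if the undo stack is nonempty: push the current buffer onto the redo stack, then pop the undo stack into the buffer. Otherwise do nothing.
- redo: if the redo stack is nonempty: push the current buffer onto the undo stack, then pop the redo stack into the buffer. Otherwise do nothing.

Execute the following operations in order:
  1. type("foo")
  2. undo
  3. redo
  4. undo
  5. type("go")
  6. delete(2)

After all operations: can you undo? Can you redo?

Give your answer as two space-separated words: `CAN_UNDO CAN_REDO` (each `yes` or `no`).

After op 1 (type): buf='foo' undo_depth=1 redo_depth=0
After op 2 (undo): buf='(empty)' undo_depth=0 redo_depth=1
After op 3 (redo): buf='foo' undo_depth=1 redo_depth=0
After op 4 (undo): buf='(empty)' undo_depth=0 redo_depth=1
After op 5 (type): buf='go' undo_depth=1 redo_depth=0
After op 6 (delete): buf='(empty)' undo_depth=2 redo_depth=0

Answer: yes no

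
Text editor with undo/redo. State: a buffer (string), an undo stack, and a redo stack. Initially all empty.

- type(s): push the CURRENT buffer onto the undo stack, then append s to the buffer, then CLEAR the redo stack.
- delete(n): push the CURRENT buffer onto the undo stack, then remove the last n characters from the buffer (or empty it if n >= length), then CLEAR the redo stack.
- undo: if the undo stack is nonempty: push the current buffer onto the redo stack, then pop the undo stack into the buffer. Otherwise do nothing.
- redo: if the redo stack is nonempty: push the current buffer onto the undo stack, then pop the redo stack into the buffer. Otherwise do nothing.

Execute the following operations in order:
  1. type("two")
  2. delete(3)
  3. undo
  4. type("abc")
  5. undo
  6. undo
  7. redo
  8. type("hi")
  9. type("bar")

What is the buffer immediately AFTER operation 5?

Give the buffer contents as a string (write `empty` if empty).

Answer: two

Derivation:
After op 1 (type): buf='two' undo_depth=1 redo_depth=0
After op 2 (delete): buf='(empty)' undo_depth=2 redo_depth=0
After op 3 (undo): buf='two' undo_depth=1 redo_depth=1
After op 4 (type): buf='twoabc' undo_depth=2 redo_depth=0
After op 5 (undo): buf='two' undo_depth=1 redo_depth=1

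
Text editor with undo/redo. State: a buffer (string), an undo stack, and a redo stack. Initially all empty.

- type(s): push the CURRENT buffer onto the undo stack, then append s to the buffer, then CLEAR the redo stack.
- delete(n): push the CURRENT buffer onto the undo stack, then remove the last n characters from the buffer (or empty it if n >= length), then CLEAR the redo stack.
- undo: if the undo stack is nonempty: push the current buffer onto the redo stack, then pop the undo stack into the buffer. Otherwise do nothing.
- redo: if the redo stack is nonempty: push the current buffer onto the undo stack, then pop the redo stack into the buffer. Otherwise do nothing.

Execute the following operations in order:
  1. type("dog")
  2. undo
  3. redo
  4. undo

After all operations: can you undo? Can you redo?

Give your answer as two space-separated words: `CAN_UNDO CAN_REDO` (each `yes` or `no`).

After op 1 (type): buf='dog' undo_depth=1 redo_depth=0
After op 2 (undo): buf='(empty)' undo_depth=0 redo_depth=1
After op 3 (redo): buf='dog' undo_depth=1 redo_depth=0
After op 4 (undo): buf='(empty)' undo_depth=0 redo_depth=1

Answer: no yes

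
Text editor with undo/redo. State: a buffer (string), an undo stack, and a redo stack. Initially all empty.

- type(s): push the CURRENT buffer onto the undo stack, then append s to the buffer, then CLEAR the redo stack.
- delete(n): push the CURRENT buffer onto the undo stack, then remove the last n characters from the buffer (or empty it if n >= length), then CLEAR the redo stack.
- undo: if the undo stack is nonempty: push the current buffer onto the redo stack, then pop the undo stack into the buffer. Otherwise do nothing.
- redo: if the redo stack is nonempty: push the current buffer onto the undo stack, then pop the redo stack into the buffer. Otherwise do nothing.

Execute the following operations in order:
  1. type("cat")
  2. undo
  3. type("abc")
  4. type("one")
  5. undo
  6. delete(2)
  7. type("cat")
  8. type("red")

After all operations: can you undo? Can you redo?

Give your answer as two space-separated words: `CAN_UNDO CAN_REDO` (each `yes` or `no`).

Answer: yes no

Derivation:
After op 1 (type): buf='cat' undo_depth=1 redo_depth=0
After op 2 (undo): buf='(empty)' undo_depth=0 redo_depth=1
After op 3 (type): buf='abc' undo_depth=1 redo_depth=0
After op 4 (type): buf='abcone' undo_depth=2 redo_depth=0
After op 5 (undo): buf='abc' undo_depth=1 redo_depth=1
After op 6 (delete): buf='a' undo_depth=2 redo_depth=0
After op 7 (type): buf='acat' undo_depth=3 redo_depth=0
After op 8 (type): buf='acatred' undo_depth=4 redo_depth=0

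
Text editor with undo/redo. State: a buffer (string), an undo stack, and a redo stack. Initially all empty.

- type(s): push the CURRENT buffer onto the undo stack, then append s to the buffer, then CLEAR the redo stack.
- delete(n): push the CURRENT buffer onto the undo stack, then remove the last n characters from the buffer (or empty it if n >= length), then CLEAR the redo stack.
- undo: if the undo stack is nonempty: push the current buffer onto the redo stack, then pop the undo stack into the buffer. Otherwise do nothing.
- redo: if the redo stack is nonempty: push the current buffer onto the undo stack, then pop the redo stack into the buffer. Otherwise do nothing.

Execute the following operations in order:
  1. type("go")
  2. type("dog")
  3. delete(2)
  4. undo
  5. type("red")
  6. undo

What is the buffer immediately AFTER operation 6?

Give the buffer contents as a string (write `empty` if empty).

Answer: godog

Derivation:
After op 1 (type): buf='go' undo_depth=1 redo_depth=0
After op 2 (type): buf='godog' undo_depth=2 redo_depth=0
After op 3 (delete): buf='god' undo_depth=3 redo_depth=0
After op 4 (undo): buf='godog' undo_depth=2 redo_depth=1
After op 5 (type): buf='godogred' undo_depth=3 redo_depth=0
After op 6 (undo): buf='godog' undo_depth=2 redo_depth=1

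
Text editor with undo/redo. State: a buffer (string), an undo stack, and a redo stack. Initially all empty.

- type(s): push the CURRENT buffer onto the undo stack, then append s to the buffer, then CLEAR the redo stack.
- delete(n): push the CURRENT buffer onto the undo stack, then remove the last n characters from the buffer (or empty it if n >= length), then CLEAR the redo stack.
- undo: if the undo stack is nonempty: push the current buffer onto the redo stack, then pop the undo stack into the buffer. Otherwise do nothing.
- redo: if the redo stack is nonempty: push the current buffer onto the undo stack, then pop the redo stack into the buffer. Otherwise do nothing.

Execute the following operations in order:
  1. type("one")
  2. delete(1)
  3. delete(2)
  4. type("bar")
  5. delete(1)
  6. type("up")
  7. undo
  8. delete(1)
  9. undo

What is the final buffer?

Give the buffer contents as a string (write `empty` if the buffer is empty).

Answer: ba

Derivation:
After op 1 (type): buf='one' undo_depth=1 redo_depth=0
After op 2 (delete): buf='on' undo_depth=2 redo_depth=0
After op 3 (delete): buf='(empty)' undo_depth=3 redo_depth=0
After op 4 (type): buf='bar' undo_depth=4 redo_depth=0
After op 5 (delete): buf='ba' undo_depth=5 redo_depth=0
After op 6 (type): buf='baup' undo_depth=6 redo_depth=0
After op 7 (undo): buf='ba' undo_depth=5 redo_depth=1
After op 8 (delete): buf='b' undo_depth=6 redo_depth=0
After op 9 (undo): buf='ba' undo_depth=5 redo_depth=1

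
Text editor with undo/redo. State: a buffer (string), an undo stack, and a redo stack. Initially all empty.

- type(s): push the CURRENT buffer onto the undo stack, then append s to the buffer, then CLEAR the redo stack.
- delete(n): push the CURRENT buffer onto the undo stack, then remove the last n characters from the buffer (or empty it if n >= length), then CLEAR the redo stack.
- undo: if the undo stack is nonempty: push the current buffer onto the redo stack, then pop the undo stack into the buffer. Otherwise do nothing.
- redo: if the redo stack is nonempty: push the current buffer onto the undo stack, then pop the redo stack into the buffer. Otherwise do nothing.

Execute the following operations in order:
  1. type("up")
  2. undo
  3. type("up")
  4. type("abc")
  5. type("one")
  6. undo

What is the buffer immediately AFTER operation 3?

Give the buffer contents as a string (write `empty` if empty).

After op 1 (type): buf='up' undo_depth=1 redo_depth=0
After op 2 (undo): buf='(empty)' undo_depth=0 redo_depth=1
After op 3 (type): buf='up' undo_depth=1 redo_depth=0

Answer: up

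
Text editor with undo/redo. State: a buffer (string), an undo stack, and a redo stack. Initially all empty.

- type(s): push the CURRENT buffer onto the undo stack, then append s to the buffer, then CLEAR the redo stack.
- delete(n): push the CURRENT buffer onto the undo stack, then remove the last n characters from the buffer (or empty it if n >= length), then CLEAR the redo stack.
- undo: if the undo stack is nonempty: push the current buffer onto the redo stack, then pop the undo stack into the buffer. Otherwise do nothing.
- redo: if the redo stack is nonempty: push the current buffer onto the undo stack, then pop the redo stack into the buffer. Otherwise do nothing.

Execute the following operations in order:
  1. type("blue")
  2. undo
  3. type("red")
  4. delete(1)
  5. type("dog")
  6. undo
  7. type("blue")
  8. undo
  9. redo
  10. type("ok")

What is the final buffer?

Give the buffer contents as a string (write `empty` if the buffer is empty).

Answer: reblueok

Derivation:
After op 1 (type): buf='blue' undo_depth=1 redo_depth=0
After op 2 (undo): buf='(empty)' undo_depth=0 redo_depth=1
After op 3 (type): buf='red' undo_depth=1 redo_depth=0
After op 4 (delete): buf='re' undo_depth=2 redo_depth=0
After op 5 (type): buf='redog' undo_depth=3 redo_depth=0
After op 6 (undo): buf='re' undo_depth=2 redo_depth=1
After op 7 (type): buf='reblue' undo_depth=3 redo_depth=0
After op 8 (undo): buf='re' undo_depth=2 redo_depth=1
After op 9 (redo): buf='reblue' undo_depth=3 redo_depth=0
After op 10 (type): buf='reblueok' undo_depth=4 redo_depth=0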